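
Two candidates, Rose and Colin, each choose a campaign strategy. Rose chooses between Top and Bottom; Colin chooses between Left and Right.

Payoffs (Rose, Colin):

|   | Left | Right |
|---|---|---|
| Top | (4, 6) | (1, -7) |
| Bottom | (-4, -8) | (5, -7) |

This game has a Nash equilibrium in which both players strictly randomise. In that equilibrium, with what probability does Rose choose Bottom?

Let x be the probability that Rose plays Top. In a completely mixed equilibrium, Colin must be indifferent between Left and Right.
Colin's expected payoff from Left is 6x − 8(1−x); from Right it is −7x − 7(1−x).
Setting these equal: 14x − 8 = -7, so x = 1/14.
Therefore Rose plays Bottom with probability 1 − 1/14 = 13/14.

13/14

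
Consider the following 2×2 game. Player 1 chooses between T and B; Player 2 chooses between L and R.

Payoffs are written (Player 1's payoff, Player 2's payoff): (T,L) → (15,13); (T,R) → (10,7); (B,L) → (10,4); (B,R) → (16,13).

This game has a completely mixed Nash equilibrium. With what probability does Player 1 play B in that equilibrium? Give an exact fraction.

Let r be the probability that Player 1 plays T. In a completely mixed equilibrium, Player 2 must be indifferent between L and R.
Player 2's expected payoff from L is 13r + 4(1−r); from R it is 7r + 13(1−r).
Setting these equal: 9r + 4 = −6r + 13, so r = 3/5.
Therefore Player 1 plays B with probability 1 − 3/5 = 2/5.

2/5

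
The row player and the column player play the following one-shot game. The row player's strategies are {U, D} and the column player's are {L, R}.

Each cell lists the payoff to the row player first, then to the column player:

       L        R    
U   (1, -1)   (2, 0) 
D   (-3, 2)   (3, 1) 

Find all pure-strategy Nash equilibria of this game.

none

(U, L): the column player prefers R (0 > -1) — not an equilibrium.
(U, R): the row player prefers D (3 > 2) — not an equilibrium.
(D, L): the row player prefers U (1 > -3) — not an equilibrium.
(D, R): the column player prefers L (2 > 1) — not an equilibrium.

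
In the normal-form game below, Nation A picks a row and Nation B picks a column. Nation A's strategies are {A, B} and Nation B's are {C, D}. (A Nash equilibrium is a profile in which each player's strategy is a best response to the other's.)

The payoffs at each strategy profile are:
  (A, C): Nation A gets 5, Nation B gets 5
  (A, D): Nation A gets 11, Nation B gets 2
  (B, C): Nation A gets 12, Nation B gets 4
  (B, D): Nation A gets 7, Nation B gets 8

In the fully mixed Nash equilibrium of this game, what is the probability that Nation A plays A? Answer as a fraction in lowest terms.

Let r be the probability that Nation A plays A. In a completely mixed equilibrium, Nation B must be indifferent between C and D.
Nation B's expected payoff from C is 5r + 4(1−r); from D it is 2r + 8(1−r).
Setting these equal: r + 4 = −6r + 8, so r = 4/7.

4/7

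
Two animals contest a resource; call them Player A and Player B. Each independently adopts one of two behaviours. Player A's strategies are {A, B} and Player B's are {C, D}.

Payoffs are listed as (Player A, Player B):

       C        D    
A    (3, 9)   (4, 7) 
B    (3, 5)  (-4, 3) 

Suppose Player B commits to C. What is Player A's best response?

Against C, Player A earns 3 from A and 3 from B.
So either strategy is a best response.

either — both A and B are best responses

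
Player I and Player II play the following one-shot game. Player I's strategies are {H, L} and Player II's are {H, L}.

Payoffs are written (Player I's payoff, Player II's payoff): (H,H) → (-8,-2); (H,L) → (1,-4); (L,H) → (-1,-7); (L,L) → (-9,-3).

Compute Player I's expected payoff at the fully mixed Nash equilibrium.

First find q, the probability Player II plays H, from Player I's indifference between H and L: −8q + (1−q) = −q − 9(1−q), giving q = 10/17.
Since Player I is indifferent in equilibrium, Player I's expected payoff equals the payoff from either row against (10/17, 7/17). Using H: −8(10/17) + (7/17) = -73/17.

-73/17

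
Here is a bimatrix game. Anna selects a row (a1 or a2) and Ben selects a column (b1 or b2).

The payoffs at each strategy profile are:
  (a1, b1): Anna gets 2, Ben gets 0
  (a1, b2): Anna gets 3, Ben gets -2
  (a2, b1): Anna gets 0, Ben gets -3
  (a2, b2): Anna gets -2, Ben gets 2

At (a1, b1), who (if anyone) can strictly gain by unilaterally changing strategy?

Neither

Anna at (a1, b1) earns 2; deviating to a2 yields 0 — not better.
Ben earns 0; deviating to b2 yields -2 — not better.
Neither player can strictly improve; the profile is a Nash equilibrium.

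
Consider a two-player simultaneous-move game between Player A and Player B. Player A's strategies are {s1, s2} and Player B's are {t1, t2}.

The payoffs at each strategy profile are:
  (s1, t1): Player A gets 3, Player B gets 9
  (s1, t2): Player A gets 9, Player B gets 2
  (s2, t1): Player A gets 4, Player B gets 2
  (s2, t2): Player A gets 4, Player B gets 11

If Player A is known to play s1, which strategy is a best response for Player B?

t1

Against s1, Player B earns 9 from t1 and 2 from t2.
So t1 is the best response.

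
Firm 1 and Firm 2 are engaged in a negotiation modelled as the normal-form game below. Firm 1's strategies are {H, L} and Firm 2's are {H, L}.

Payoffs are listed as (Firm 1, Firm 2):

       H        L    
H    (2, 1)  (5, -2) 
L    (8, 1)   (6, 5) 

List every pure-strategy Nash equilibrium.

(H, H): Firm 1 prefers L (8 > 2) — not an equilibrium.
(H, L): Firm 1 prefers L (6 > 5); Firm 2 prefers H (1 > -2) — not an equilibrium.
(L, H): Firm 2 prefers L (5 > 1) — not an equilibrium.
(L, L): Firm 1 gets 6 ≥ 5 from H, and Firm 2 gets 5 ≥ 1 from H — Nash equilibrium.

(L, L)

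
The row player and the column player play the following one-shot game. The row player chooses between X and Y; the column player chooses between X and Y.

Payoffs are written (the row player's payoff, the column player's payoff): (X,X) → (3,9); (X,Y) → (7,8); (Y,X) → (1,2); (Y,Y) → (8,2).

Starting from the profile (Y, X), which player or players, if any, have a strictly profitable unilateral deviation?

The row player at (Y, X) earns 1; deviating to X yields 3 — a strict improvement.
The column player earns 2; deviating to Y yields 2 — not better.
Only the row player has a strictly profitable deviation.

The row player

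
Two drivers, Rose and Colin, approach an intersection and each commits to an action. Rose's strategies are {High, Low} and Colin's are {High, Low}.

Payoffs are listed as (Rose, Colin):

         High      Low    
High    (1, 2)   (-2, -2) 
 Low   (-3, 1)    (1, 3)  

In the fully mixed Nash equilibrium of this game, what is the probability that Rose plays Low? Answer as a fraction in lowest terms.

2/3

Let x be the probability that Rose plays High. In a completely mixed equilibrium, Colin must be indifferent between High and Low.
Colin's expected payoff from High is 2x + (1−x); from Low it is −2x + 3(1−x).
Setting these equal: x + 1 = −5x + 3, so x = 1/3.
Therefore Rose plays Low with probability 1 − 1/3 = 2/3.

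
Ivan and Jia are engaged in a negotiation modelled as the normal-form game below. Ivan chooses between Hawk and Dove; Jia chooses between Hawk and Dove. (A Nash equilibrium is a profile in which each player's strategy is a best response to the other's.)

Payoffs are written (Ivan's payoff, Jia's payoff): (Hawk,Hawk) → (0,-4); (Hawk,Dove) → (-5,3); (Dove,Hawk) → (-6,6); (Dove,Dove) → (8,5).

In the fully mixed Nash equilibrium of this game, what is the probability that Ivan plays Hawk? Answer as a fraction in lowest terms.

1/8

Let p be the probability that Ivan plays Hawk. In a completely mixed equilibrium, Jia must be indifferent between Hawk and Dove.
Jia's expected payoff from Hawk is −4p + 6(1−p); from Dove it is 3p + 5(1−p).
Setting these equal: −10p + 6 = −2p + 5, so p = 1/8.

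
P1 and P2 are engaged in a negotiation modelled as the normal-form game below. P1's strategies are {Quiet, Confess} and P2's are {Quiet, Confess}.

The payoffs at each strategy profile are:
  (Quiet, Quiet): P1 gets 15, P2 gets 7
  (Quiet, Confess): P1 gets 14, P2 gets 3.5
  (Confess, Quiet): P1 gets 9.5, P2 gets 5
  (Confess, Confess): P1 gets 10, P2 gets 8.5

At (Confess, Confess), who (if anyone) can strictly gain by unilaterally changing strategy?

P1 at (Confess, Confess) earns 10; deviating to Quiet yields 14 — a strict improvement.
P2 earns 8.5; deviating to Quiet yields 5 — not better.
Only P1 has a strictly profitable deviation.

P1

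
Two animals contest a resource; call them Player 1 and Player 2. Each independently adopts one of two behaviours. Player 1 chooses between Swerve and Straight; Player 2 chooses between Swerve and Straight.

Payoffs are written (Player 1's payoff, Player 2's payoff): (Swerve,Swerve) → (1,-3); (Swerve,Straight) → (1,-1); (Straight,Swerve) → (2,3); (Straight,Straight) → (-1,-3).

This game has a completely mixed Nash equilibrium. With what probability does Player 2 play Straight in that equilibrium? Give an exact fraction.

Let y be the probability that Player 2 plays Swerve. In a completely mixed equilibrium, Player 1 must be indifferent between Swerve and Straight.
Player 1's expected payoff from Swerve is y + (1−y); from Straight it is 2y − (1−y).
Setting these equal: 1 = 3y − 1, so y = 2/3.
Therefore Player 2 plays Straight with probability 1 − 2/3 = 1/3.

1/3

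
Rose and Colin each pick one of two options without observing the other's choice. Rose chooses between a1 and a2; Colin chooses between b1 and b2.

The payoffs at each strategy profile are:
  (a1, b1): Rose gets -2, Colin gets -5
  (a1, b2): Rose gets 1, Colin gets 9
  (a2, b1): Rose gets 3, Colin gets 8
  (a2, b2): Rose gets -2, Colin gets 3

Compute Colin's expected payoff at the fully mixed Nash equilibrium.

First find x, the probability Rose plays a1, from Colin's indifference between b1 and b2: −5x + 8(1−x) = 9x + 3(1−x), giving x = 5/19.
Since Colin is indifferent in equilibrium, Colin's expected payoff equals the payoff from either column against (5/19, 14/19). Using b1: −5(5/19) + 8(14/19) = 87/19.

87/19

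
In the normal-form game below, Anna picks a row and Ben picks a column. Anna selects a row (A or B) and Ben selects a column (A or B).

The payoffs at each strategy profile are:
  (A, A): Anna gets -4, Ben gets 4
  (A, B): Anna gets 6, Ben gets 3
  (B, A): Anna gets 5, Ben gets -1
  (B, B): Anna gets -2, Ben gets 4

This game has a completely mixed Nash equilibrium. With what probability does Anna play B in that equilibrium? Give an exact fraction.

1/6

Let p be the probability that Anna plays A. In a completely mixed equilibrium, Ben must be indifferent between A and B.
Ben's expected payoff from A is 4p − (1−p); from B it is 3p + 4(1−p).
Setting these equal: 5p − 1 = −p + 4, so p = 5/6.
Therefore Anna plays B with probability 1 − 5/6 = 1/6.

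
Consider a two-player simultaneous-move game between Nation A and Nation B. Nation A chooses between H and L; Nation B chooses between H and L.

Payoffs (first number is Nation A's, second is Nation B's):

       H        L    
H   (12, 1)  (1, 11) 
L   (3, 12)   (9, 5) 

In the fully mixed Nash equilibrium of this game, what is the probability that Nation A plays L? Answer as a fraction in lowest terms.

10/17

Let x be the probability that Nation A plays H. In a completely mixed equilibrium, Nation B must be indifferent between H and L.
Nation B's expected payoff from H is x + 12(1−x); from L it is 11x + 5(1−x).
Setting these equal: −11x + 12 = 6x + 5, so x = 7/17.
Therefore Nation A plays L with probability 1 − 7/17 = 10/17.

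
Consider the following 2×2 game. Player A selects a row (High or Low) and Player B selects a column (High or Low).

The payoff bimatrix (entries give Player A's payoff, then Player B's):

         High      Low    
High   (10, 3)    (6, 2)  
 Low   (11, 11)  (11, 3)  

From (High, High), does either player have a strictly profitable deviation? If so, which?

Player A at (High, High) earns 10; deviating to Low yields 11 — a strict improvement.
Player B earns 3; deviating to Low yields 2 — not better.
Only Player A has a strictly profitable deviation.

Player A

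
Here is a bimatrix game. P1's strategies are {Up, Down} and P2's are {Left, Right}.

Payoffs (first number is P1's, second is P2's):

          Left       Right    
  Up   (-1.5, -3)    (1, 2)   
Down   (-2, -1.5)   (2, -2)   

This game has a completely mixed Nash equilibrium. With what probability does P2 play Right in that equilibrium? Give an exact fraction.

1/3

Let c be the probability that P2 plays Left. In a completely mixed equilibrium, P1 must be indifferent between Up and Down.
P1's expected payoff from Up is −1.5c + (1−c); from Down it is −2c + 2(1−c).
Setting these equal: −2.5c + 1 = −4c + 2, so c = 2/3.
Therefore P2 plays Right with probability 1 − 2/3 = 1/3.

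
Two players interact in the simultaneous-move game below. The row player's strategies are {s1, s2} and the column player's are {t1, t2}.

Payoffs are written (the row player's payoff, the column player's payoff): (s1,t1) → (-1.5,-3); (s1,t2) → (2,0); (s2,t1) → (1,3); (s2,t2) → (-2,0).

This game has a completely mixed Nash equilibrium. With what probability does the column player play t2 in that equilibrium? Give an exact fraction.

Let y be the probability that the column player plays t1. In a completely mixed equilibrium, the row player must be indifferent between s1 and s2.
The row player's expected payoff from s1 is −1.5y + 2(1−y); from s2 it is y − 2(1−y).
Setting these equal: −3.5y + 2 = 3y − 2, so y = 8/13.
Therefore the column player plays t2 with probability 1 − 8/13 = 5/13.

5/13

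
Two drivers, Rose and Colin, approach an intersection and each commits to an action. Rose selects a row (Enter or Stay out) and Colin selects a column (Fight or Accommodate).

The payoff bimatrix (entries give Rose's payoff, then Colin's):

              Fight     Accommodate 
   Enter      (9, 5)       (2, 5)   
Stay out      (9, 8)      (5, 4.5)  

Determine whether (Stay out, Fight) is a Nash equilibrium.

At (Stay out, Fight), Rose earns 9; switching to Enter would give 9, so Rose has no profitable deviation.
Colin earns 8; switching to Accommodate would give 4.5, so Colin has no profitable deviation.
Neither player can gain by a unilateral deviation, so this profile is a Nash equilibrium.

Yes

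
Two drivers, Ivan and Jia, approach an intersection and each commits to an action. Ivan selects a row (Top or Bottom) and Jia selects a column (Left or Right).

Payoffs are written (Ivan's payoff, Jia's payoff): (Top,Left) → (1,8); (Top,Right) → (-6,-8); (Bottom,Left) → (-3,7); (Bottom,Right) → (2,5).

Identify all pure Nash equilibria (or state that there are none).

(Top, Left)

(Top, Left): Ivan gets 1 ≥ -3 from Bottom, and Jia gets 8 ≥ -8 from Right — Nash equilibrium.
(Top, Right): Ivan prefers Bottom (2 > -6); Jia prefers Left (8 > -8) — not an equilibrium.
(Bottom, Left): Ivan prefers Top (1 > -3) — not an equilibrium.
(Bottom, Right): Jia prefers Left (7 > 5) — not an equilibrium.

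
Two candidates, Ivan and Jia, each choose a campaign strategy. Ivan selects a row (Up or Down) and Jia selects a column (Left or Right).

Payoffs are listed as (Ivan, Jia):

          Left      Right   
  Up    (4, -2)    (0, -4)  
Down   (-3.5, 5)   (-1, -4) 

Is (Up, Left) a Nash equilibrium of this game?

At (Up, Left), Ivan earns 4; switching to Down would give -3.5, so Ivan has no profitable deviation.
Jia earns -2; switching to Right would give -4, so Jia has no profitable deviation.
Neither player can gain by a unilateral deviation, so this profile is a Nash equilibrium.

Yes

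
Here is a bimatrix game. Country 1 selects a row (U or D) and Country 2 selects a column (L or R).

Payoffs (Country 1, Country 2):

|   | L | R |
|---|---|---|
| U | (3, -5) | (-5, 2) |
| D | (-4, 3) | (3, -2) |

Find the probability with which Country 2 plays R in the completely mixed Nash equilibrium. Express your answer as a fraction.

7/15

Let y be the probability that Country 2 plays L. In a completely mixed equilibrium, Country 1 must be indifferent between U and D.
Country 1's expected payoff from U is 3y − 5(1−y); from D it is −4y + 3(1−y).
Setting these equal: 8y − 5 = −7y + 3, so y = 8/15.
Therefore Country 2 plays R with probability 1 − 8/15 = 7/15.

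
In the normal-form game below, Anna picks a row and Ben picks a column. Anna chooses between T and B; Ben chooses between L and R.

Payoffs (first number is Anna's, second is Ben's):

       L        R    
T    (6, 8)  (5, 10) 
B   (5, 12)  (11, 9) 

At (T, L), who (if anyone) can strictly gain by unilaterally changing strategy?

Anna at (T, L) earns 6; deviating to B yields 5 — not better.
Ben earns 8; deviating to R yields 10 — a strict improvement.
Only Ben has a strictly profitable deviation.

Ben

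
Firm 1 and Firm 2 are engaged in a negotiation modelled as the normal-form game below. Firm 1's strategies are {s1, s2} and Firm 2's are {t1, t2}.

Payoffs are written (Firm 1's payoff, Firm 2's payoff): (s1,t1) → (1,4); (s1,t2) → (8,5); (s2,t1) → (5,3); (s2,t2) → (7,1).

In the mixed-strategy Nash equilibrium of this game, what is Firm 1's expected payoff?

First find y, the probability Firm 2 plays t1, from Firm 1's indifference between s1 and s2: y + 8(1−y) = 5y + 7(1−y), giving y = 1/5.
Since Firm 1 is indifferent in equilibrium, Firm 1's expected payoff equals the payoff from either row against (1/5, 4/5). Using s1: (1/5) + 8(4/5) = 33/5.

33/5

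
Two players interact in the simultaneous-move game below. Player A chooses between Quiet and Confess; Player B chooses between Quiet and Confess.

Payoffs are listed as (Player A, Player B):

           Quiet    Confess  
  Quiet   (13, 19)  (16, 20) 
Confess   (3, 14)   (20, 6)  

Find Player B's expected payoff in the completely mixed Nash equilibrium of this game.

First find x, the probability Player A plays Quiet, from Player B's indifference between Quiet and Confess: 19x + 14(1−x) = 20x + 6(1−x), giving x = 8/9.
Since Player B is indifferent in equilibrium, Player B's expected payoff equals the payoff from either column against (8/9, 1/9). Using Quiet: 19(8/9) + 14(1/9) = 166/9.

166/9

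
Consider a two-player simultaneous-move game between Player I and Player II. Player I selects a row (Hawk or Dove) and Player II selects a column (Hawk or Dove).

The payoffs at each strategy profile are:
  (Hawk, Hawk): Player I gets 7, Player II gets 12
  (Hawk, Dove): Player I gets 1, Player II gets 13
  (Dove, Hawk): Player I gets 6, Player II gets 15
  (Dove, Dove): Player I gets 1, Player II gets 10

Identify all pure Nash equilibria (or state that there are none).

(Hawk, Dove)

(Hawk, Hawk): Player II prefers Dove (13 > 12) — not an equilibrium.
(Hawk, Dove): Player I gets 1 ≥ 1 from Dove, and Player II gets 13 ≥ 12 from Hawk — Nash equilibrium.
(Dove, Hawk): Player I prefers Hawk (7 > 6) — not an equilibrium.
(Dove, Dove): Player II prefers Hawk (15 > 10) — not an equilibrium.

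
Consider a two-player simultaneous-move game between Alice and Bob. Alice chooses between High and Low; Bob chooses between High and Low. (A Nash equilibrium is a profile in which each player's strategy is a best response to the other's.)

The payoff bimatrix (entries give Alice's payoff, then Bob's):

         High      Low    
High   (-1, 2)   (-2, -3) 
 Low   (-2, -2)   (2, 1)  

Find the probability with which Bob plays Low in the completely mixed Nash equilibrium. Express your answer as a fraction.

1/5

Let q be the probability that Bob plays High. In a completely mixed equilibrium, Alice must be indifferent between High and Low.
Alice's expected payoff from High is −q − 2(1−q); from Low it is −2q + 2(1−q).
Setting these equal: q − 2 = −4q + 2, so q = 4/5.
Therefore Bob plays Low with probability 1 − 4/5 = 1/5.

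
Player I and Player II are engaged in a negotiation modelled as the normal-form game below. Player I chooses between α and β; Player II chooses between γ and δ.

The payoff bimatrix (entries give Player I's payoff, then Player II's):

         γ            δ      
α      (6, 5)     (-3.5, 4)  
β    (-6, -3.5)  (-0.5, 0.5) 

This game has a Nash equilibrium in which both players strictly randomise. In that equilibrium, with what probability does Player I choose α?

Let r be the probability that Player I plays α. In a completely mixed equilibrium, Player II must be indifferent between γ and δ.
Player II's expected payoff from γ is 5r − 3.5(1−r); from δ it is 4r + 0.5(1−r).
Setting these equal: 8.5r − 3.5 = 3.5r + 0.5, so r = 4/5.

4/5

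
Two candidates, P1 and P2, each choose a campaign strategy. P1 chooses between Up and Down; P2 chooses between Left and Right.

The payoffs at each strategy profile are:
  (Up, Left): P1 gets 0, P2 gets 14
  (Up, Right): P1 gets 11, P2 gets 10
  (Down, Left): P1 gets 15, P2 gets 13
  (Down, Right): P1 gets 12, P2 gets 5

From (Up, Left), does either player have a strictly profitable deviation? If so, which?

P1 at (Up, Left) earns 0; deviating to Down yields 15 — a strict improvement.
P2 earns 14; deviating to Right yields 10 — not better.
Only P1 has a strictly profitable deviation.

P1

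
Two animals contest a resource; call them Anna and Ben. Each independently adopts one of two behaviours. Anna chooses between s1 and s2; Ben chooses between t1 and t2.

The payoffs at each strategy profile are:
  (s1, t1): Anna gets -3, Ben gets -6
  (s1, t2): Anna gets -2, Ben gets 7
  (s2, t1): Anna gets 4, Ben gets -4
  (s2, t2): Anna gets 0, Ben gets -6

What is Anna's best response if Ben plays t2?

Against t2, Anna earns -2 from s1 and 0 from s2.
So s2 is the best response.

s2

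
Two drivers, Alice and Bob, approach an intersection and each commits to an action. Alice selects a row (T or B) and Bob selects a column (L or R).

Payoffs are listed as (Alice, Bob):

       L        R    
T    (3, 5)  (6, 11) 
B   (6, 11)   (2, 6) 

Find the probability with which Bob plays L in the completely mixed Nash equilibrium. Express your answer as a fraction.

4/7

Let c be the probability that Bob plays L. In a completely mixed equilibrium, Alice must be indifferent between T and B.
Alice's expected payoff from T is 3c + 6(1−c); from B it is 6c + 2(1−c).
Setting these equal: −3c + 6 = 4c + 2, so c = 4/7.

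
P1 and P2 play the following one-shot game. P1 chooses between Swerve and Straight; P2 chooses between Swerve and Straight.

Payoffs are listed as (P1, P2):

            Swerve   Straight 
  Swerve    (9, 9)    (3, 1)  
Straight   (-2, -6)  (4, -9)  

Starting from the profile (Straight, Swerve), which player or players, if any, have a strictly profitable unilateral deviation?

P1 at (Straight, Swerve) earns -2; deviating to Swerve yields 9 — a strict improvement.
P2 earns -6; deviating to Straight yields -9 — not better.
Only P1 has a strictly profitable deviation.

P1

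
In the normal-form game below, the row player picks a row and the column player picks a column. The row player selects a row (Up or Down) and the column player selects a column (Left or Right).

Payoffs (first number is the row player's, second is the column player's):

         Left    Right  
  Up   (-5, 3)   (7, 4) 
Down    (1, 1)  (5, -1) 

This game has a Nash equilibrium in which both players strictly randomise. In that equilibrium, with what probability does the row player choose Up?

2/3

Let x be the probability that the row player plays Up. In a completely mixed equilibrium, the column player must be indifferent between Left and Right.
The column player's expected payoff from Left is 3x + (1−x); from Right it is 4x − (1−x).
Setting these equal: 2x + 1 = 5x − 1, so x = 2/3.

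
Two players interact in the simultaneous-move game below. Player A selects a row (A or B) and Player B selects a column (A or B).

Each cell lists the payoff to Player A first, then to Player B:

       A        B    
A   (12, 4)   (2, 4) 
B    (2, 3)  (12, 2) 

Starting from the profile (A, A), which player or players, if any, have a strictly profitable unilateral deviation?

Player A at (A, A) earns 12; deviating to B yields 2 — not better.
Player B earns 4; deviating to B yields 4 — not better.
Neither player can strictly improve; the profile is a Nash equilibrium.

Neither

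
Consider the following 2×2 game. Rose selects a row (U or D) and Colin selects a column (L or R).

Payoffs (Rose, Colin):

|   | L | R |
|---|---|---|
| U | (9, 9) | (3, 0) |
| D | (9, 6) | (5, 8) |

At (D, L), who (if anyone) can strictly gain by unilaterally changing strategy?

Colin

Rose at (D, L) earns 9; deviating to U yields 9 — not better.
Colin earns 6; deviating to R yields 8 — a strict improvement.
Only Colin has a strictly profitable deviation.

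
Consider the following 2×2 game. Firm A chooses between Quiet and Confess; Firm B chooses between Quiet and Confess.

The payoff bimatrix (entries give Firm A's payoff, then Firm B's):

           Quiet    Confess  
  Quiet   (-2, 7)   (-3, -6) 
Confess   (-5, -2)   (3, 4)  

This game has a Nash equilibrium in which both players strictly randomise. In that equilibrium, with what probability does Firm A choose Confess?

Let x be the probability that Firm A plays Quiet. In a completely mixed equilibrium, Firm B must be indifferent between Quiet and Confess.
Firm B's expected payoff from Quiet is 7x − 2(1−x); from Confess it is −6x + 4(1−x).
Setting these equal: 9x − 2 = −10x + 4, so x = 6/19.
Therefore Firm A plays Confess with probability 1 − 6/19 = 13/19.

13/19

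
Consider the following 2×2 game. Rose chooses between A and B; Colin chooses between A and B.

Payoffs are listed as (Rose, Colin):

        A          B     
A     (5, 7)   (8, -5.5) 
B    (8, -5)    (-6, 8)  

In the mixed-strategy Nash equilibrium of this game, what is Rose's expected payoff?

94/17

First find q, the probability Colin plays A, from Rose's indifference between A and B: 5q + 8(1−q) = 8q − 6(1−q), giving q = 14/17.
Since Rose is indifferent in equilibrium, Rose's expected payoff equals the payoff from either row against (14/17, 3/17). Using A: 5(14/17) + 8(3/17) = 94/17.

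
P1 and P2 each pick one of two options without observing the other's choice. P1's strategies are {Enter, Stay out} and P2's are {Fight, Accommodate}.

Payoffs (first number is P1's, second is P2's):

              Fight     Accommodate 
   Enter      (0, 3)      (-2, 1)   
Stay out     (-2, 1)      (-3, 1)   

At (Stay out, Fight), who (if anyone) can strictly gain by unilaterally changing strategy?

P1

P1 at (Stay out, Fight) earns -2; deviating to Enter yields 0 — a strict improvement.
P2 earns 1; deviating to Accommodate yields 1 — not better.
Only P1 has a strictly profitable deviation.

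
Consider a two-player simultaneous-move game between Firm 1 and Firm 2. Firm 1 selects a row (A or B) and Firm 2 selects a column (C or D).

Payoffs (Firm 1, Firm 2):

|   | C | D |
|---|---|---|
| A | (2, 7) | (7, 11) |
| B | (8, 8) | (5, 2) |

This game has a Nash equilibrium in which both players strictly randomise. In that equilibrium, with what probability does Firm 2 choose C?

1/4

Let c be the probability that Firm 2 plays C. In a completely mixed equilibrium, Firm 1 must be indifferent between A and B.
Firm 1's expected payoff from A is 2c + 7(1−c); from B it is 8c + 5(1−c).
Setting these equal: −5c + 7 = 3c + 5, so c = 1/4.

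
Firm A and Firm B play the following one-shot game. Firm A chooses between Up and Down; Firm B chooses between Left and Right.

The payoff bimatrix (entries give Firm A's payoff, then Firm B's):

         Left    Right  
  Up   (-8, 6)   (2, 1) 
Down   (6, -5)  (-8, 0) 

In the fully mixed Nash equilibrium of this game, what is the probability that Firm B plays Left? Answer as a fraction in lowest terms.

5/12

Let q be the probability that Firm B plays Left. In a completely mixed equilibrium, Firm A must be indifferent between Up and Down.
Firm A's expected payoff from Up is −8q + 2(1−q); from Down it is 6q − 8(1−q).
Setting these equal: −10q + 2 = 14q − 8, so q = 5/12.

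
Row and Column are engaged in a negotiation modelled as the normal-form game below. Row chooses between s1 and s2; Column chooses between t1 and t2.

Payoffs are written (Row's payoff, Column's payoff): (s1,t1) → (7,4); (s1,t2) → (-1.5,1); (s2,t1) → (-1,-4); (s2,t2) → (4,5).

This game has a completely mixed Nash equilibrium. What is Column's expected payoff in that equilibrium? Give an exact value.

First find p, the probability Row plays s1, from Column's indifference between t1 and t2: 4p − 4(1−p) = p + 5(1−p), giving p = 3/4.
Since Column is indifferent in equilibrium, Column's expected payoff equals the payoff from either column against (3/4, 1/4). Using t1: 4(3/4) − 4(1/4) = 2.

2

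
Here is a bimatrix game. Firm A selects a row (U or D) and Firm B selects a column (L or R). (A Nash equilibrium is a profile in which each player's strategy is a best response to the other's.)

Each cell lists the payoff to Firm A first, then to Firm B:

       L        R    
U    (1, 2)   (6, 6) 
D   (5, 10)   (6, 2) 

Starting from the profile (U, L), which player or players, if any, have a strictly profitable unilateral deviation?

Firm A at (U, L) earns 1; deviating to D yields 5 — a strict improvement.
Firm B earns 2; deviating to R yields 6 — a strict improvement.
Both Firm A and Firm B have strictly profitable deviations.

Both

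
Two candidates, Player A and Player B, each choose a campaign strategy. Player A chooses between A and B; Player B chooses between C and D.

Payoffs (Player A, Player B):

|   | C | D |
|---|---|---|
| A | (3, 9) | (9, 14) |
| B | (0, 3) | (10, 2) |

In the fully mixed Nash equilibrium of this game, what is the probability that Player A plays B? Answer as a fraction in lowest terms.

5/6

Let x be the probability that Player A plays A. In a completely mixed equilibrium, Player B must be indifferent between C and D.
Player B's expected payoff from C is 9x + 3(1−x); from D it is 14x + 2(1−x).
Setting these equal: 6x + 3 = 12x + 2, so x = 1/6.
Therefore Player A plays B with probability 1 − 1/6 = 5/6.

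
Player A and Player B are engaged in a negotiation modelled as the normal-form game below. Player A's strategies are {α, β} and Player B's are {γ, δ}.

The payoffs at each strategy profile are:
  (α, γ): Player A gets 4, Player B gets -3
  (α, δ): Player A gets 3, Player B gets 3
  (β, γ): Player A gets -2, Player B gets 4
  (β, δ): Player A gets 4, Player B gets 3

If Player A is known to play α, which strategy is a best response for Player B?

Against α, Player B earns -3 from γ and 3 from δ.
So δ is the best response.

δ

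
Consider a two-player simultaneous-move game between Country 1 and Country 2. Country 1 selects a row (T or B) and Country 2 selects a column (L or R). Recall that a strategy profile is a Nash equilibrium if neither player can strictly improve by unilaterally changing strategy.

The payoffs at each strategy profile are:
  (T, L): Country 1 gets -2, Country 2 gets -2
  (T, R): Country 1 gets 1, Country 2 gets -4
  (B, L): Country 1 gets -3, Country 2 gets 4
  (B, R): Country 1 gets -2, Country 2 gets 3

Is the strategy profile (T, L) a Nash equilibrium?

At (T, L), Country 1 earns -2; switching to B would give -3, so Country 1 has no profitable deviation.
Country 2 earns -2; switching to R would give -4, so Country 2 has no profitable deviation.
Neither player can gain by a unilateral deviation, so this profile is a Nash equilibrium.

Yes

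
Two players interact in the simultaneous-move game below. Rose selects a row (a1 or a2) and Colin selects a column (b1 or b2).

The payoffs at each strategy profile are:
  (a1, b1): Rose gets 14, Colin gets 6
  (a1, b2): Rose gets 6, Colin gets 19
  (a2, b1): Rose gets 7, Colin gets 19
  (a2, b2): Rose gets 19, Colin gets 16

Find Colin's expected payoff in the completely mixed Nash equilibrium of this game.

265/16

First find x, the probability Rose plays a1, from Colin's indifference between b1 and b2: 6x + 19(1−x) = 19x + 16(1−x), giving x = 3/16.
Since Colin is indifferent in equilibrium, Colin's expected payoff equals the payoff from either column against (3/16, 13/16). Using b1: 6(3/16) + 19(13/16) = 265/16.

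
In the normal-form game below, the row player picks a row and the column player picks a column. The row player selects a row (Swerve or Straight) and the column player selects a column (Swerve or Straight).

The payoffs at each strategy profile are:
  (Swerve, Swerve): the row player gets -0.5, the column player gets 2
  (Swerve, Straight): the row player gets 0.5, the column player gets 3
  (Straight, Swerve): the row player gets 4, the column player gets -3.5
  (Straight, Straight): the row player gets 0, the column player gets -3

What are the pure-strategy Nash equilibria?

(Swerve, Swerve): the row player prefers Straight (4 > -0.5); the column player prefers Straight (3 > 2) — not an equilibrium.
(Swerve, Straight): the row player gets 0.5 ≥ 0 from Straight, and the column player gets 3 ≥ 2 from Swerve — Nash equilibrium.
(Straight, Swerve): the column player prefers Straight (-3 > -3.5) — not an equilibrium.
(Straight, Straight): the row player prefers Swerve (0.5 > 0) — not an equilibrium.

(Swerve, Straight)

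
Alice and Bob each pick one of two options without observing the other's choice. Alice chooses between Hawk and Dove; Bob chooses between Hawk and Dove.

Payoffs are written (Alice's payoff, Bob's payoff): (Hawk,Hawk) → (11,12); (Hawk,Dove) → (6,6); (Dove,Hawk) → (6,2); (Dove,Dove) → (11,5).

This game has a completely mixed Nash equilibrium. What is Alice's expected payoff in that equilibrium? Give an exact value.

First find q, the probability Bob plays Hawk, from Alice's indifference between Hawk and Dove: 11q + 6(1−q) = 6q + 11(1−q), giving q = 1/2.
Since Alice is indifferent in equilibrium, Alice's expected payoff equals the payoff from either row against (1/2, 1/2). Using Hawk: 11(1/2) + 6(1/2) = 17/2.

17/2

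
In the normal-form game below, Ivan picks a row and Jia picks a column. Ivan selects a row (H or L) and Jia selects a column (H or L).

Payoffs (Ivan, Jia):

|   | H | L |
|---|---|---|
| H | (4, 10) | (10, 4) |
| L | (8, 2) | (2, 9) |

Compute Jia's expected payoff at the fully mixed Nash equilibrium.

82/13

First find x, the probability Ivan plays H, from Jia's indifference between H and L: 10x + 2(1−x) = 4x + 9(1−x), giving x = 7/13.
Since Jia is indifferent in equilibrium, Jia's expected payoff equals the payoff from either column against (7/13, 6/13). Using H: 10(7/13) + 2(6/13) = 82/13.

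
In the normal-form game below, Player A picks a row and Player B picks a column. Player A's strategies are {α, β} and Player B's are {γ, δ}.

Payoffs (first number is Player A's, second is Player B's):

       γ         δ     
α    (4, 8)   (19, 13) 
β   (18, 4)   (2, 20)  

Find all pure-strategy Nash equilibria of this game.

(α, δ)

(α, γ): Player A prefers β (18 > 4); Player B prefers δ (13 > 8) — not an equilibrium.
(α, δ): Player A gets 19 ≥ 2 from β, and Player B gets 13 ≥ 8 from γ — Nash equilibrium.
(β, γ): Player B prefers δ (20 > 4) — not an equilibrium.
(β, δ): Player A prefers α (19 > 2) — not an equilibrium.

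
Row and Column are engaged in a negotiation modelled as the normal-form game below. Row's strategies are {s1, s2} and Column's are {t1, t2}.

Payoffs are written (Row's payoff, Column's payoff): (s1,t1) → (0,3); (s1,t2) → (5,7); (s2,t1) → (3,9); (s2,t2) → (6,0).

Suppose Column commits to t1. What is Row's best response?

s2

Against t1, Row earns 0 from s1 and 3 from s2.
So s2 is the best response.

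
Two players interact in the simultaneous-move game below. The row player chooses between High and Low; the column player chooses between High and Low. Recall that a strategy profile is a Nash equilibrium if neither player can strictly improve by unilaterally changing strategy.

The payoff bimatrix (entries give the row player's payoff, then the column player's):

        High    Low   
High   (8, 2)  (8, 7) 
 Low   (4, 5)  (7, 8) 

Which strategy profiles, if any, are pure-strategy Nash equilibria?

(High, High): the column player prefers Low (7 > 2) — not an equilibrium.
(High, Low): the row player gets 8 ≥ 7 from Low, and the column player gets 7 ≥ 2 from High — Nash equilibrium.
(Low, High): the row player prefers High (8 > 4); the column player prefers Low (8 > 5) — not an equilibrium.
(Low, Low): the row player prefers High (8 > 7) — not an equilibrium.

(High, Low)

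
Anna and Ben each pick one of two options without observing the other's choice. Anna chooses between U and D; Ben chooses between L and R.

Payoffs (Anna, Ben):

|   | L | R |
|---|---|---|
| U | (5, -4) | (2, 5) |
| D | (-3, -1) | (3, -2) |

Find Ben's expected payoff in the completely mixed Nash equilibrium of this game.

First find p, the probability Anna plays U, from Ben's indifference between L and R: −4p − (1−p) = 5p − 2(1−p), giving p = 1/10.
Since Ben is indifferent in equilibrium, Ben's expected payoff equals the payoff from either column against (1/10, 9/10). Using L: −4(1/10) − (9/10) = -13/10.

-13/10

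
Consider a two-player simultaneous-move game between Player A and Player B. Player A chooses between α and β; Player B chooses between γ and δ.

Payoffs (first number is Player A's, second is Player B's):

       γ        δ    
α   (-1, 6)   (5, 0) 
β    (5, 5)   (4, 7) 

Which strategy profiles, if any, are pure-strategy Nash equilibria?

none

(α, γ): Player A prefers β (5 > -1) — not an equilibrium.
(α, δ): Player B prefers γ (6 > 0) — not an equilibrium.
(β, γ): Player B prefers δ (7 > 5) — not an equilibrium.
(β, δ): Player A prefers α (5 > 4) — not an equilibrium.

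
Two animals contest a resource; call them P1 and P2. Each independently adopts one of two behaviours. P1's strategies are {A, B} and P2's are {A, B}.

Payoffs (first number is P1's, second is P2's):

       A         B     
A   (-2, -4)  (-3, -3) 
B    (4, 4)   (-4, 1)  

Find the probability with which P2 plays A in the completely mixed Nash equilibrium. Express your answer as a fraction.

1/7

Let q be the probability that P2 plays A. In a completely mixed equilibrium, P1 must be indifferent between A and B.
P1's expected payoff from A is −2q − 3(1−q); from B it is 4q − 4(1−q).
Setting these equal: q − 3 = 8q − 4, so q = 1/7.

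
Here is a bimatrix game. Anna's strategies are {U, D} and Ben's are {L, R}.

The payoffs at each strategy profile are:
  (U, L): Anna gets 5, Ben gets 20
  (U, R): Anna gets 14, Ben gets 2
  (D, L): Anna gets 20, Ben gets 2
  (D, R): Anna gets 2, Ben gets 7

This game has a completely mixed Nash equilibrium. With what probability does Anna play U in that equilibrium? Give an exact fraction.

Let x be the probability that Anna plays U. In a completely mixed equilibrium, Ben must be indifferent between L and R.
Ben's expected payoff from L is 20x + 2(1−x); from R it is 2x + 7(1−x).
Setting these equal: 18x + 2 = −5x + 7, so x = 5/23.

5/23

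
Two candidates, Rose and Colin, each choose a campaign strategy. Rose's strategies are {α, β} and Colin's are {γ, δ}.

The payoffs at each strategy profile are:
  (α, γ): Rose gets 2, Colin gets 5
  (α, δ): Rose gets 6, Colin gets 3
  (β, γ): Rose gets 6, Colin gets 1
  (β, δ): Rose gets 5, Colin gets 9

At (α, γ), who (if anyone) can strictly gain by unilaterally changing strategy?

Rose at (α, γ) earns 2; deviating to β yields 6 — a strict improvement.
Colin earns 5; deviating to δ yields 3 — not better.
Only Rose has a strictly profitable deviation.

Rose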